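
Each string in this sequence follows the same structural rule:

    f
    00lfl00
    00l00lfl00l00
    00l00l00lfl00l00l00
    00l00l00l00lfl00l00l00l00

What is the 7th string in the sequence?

s(k+1) = 00l·s(k)·l00, so each term gains 00l as a prefix and l00 as a suffix.
From 00l00l00l00lfl00l00l00l00, 2 further steps: 00l00l00l00lfl00l00l00l00 → 00l00l00l00l00lfl00l00l00l00l00 → (answer).

00l00l00l00l00l00lfl00l00l00l00l00l00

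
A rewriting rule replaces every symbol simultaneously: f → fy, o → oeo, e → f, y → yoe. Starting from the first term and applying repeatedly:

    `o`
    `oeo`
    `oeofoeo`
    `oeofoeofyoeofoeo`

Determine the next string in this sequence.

Replace each of the 16 characters of oeofoeofyoeofoeo in place — oeo f oeo fy oeo f oeo fy yoe oeo f oeo fy oeo f oeo — and concatenate.

oeofoeofyoeofoeofyyoeoeofoeofyoeofoeo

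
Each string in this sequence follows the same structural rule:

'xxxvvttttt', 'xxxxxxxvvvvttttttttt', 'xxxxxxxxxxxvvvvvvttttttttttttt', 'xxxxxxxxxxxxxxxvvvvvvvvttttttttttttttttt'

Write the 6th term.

Term n consists of 4n-1 x's, followed by 2n v's, followed by 4n+1 t's (n = 1, 2, …).
Setting n = 6 gives 23, 12, 25 characters in each block.

xxxxxxxxxxxxxxxxxxxxxxxvvvvvvvvvvvvttttttttttttttttttttttttt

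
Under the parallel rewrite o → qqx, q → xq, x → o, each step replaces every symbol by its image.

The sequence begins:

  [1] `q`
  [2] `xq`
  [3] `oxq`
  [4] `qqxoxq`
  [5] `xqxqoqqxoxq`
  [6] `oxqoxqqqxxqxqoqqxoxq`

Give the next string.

qqxoxqqqxoxqxqxqooxqoxqqqxxqxqoqqxoxq

Replace each of the 20 characters of oxqoxqqqxxqxqoqqxoxq in place — qqx o xq qqx o xq xq xq o o xq o xq qqx xq xq o qqx o xq — and concatenate.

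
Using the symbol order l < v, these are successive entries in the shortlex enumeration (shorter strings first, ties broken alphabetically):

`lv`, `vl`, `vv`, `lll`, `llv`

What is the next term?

lvl

Find the rightmost character of llv below v, bump it to the next letter, and reset everything to its right to l.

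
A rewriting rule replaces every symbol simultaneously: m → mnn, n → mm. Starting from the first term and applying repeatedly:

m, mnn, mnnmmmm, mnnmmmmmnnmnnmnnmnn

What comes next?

φ(mnnmmmmmnnmnnmnnmnn) expands symbol-by-symbol to mnn mm mm mnn mnn mnn mnn mnn mm mm mnn mm mm mnn mm mm mnn mm mm; joining the 19 pieces gives the next term.

mnnmmmmmnnmnnmnnmnnmnnmmmmmnnmmmmmnnmmmmmnnmmmm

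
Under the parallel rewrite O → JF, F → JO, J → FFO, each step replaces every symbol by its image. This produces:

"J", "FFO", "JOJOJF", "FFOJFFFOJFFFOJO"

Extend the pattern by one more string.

Replace each of the 15 characters of FFOJFFFOJFFFOJO in place — JO JO JF FFO JO JO JO JF FFO JO JO JO JF FFO JF — and concatenate.

JOJOJFFFOJOJOJOJFFFOJOJOJOJFFFOJF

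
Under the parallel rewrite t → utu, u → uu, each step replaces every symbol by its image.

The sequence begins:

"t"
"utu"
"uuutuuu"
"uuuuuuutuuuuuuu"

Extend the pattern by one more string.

uuuuuuuuuuuuuuutuuuuuuuuuuuuuuu

Replace each of the 15 characters of uuuuuuutuuuuuuu in place — uu uu uu uu uu uu uu utu uu uu uu uu uu uu uu — and concatenate.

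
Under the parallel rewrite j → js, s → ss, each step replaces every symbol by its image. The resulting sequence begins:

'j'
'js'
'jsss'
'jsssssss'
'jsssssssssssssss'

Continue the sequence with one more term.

φ(jsssssssssssssss) expands symbol-by-symbol to js ss ss ss ss ss ss ss ss ss ss ss ss ss ss ss; joining the 16 pieces gives the next term.

jsssssssssssssssssssssssssssssss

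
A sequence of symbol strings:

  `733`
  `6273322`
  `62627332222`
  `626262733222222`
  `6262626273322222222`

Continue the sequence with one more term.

62626262627332222222222

s(k+1) = 62·s(k)·22, so each term gains 62 as a prefix and 22 as a suffix.
One more step from 6262626273322222222 gives the answer.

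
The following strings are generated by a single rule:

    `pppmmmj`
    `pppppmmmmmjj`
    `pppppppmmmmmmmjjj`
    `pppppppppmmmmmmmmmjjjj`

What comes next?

The n-th term is 2n+1 p's then 2n+1 m's then n j's (n = 1, 2, …).
At n = 5 the blocks have lengths 11, 11, 5.

pppppppppppmmmmmmmmmmmjjjjj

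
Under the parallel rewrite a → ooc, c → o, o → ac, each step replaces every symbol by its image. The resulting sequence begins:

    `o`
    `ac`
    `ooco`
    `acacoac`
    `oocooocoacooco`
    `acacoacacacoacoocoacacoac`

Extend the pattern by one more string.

Replace each of the 25 characters of acacoacacacoacoocoacacoac in place — ooc o ooc o ac ooc o ooc o ooc o ac ooc o ac ac o ac ooc o ooc o ac ooc o — and concatenate.

oocooocoacoocooocooocoacoocoacacoacoocooocoacooco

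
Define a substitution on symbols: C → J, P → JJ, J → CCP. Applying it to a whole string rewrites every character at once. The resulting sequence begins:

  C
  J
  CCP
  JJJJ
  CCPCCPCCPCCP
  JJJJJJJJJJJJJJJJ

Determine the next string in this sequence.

CCPCCPCCPCCPCCPCCPCCPCCPCCPCCPCCPCCPCCPCCPCCPCCP

Applying the rule to each of the 16 symbols of JJJJJJJJJJJJJJJJ gives the pieces CCP CCP CCP CCP CCP CCP CCP CCP CCP CCP CCP CCP CCP CCP CCP CCP, which concatenate to the answer.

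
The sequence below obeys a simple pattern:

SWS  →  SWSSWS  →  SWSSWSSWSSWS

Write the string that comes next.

Each string is two copies of the previous one concatenated.
One more doubling of SWSSWSSWSSWS gives the answer.

SWSSWSSWSSWSSWSSWSSWSSWS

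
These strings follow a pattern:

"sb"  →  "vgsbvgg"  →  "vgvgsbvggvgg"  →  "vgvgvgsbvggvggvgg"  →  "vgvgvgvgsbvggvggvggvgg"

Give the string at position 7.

Every step adds vg to the front and vgg to the end of the previous string.
From vgvgvgvgsbvggvggvggvgg, 2 further steps: vgvgvgvgsbvggvggvggvgg → vgvgvgvgvgsbvggvggvggvggvgg → (answer).

vgvgvgvgvgvgsbvggvggvggvggvggvgg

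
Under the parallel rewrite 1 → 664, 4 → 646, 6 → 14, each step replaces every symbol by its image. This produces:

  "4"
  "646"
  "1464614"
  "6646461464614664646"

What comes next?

Rewriting the 19 symbols of 6646461464614664646 one by one yields 14 14 646 14 646 14 664 646 14 646 14 664 646 14 14 646 14 646 14; concatenated:

14146461464614664646146461466464614146461464614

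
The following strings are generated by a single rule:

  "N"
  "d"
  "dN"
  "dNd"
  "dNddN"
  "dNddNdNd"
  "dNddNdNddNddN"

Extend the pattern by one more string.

Each term (from the third on) is the previous term followed by the one before it: term 3 = d·N = dN.
The next term joins dNddNdNddNddN and dNddNdNd.

dNddNdNddNddNdNddNdNd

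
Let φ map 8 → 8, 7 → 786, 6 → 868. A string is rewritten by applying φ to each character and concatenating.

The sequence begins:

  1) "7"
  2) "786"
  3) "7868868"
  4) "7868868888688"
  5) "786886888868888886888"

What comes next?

Rewriting the 21 symbols of 786886888868888886888 one by one yields 786 8 868 8 8 868 8 8 8 8 868 8 8 8 8 8 8 868 8 8 8; concatenated:

7868868888688888868888888868888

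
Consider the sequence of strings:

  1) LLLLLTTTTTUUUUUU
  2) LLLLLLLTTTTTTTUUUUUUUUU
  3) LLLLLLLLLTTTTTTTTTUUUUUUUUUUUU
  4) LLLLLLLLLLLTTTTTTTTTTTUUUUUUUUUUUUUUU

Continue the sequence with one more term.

LLLLLLLLLLLLLTTTTTTTTTTTTTUUUUUUUUUUUUUUUUUU

Term n consists of 2n+3 L's, followed by 2n+3 T's, followed by 3n+3 U's (n = 1, 2, …).
For the next term, n = 5, so the run lengths are 13, 13, 18.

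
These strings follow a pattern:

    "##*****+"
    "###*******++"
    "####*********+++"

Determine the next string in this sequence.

#####***********++++

Reading off run lengths: # runs 2, 3, 4; * runs 5, 7, 9; + runs 1, 2, 3 — each is linear in n, where the shown terms are n = 2, 3, 4.
At n = 5 the blocks have lengths 5, 11, 4.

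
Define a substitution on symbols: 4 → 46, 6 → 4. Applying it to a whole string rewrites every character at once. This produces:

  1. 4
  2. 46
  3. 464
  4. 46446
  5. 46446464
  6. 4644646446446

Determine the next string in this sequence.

Applying the rule to each of the 13 symbols of 4644646446446 gives the pieces 46 4 46 46 4 46 4 46 46 4 46 46 4, which concatenate to the answer.

464464644644646446464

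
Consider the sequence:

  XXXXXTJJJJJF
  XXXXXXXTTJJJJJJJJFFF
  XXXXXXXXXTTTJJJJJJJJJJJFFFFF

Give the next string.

XXXXXXXXXXXTTTTJJJJJJJJJJJJJJFFFFFFF

Reading off run lengths: X runs 5, 7, 9; T runs 1, 2, 3; J runs 5, 8, 11; F runs 1, 3, 5 — each is linear in n (n = 1, 2, …).
Setting n = 4 gives 11, 4, 14, 7 characters in each block.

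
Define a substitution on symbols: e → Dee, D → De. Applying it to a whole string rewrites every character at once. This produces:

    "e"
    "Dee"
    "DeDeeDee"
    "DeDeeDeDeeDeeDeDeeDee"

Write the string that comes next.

DeDeeDeDeeDeeDeDeeDeDeeDeeDeDeeDeeDeDeeDeDeeDeeDeDeeDee

Applying the rule to each of the 21 symbols of DeDeeDeDeeDeeDeDeeDee gives the pieces De Dee De Dee Dee De Dee De Dee Dee De Dee Dee De Dee De Dee Dee De Dee Dee, which concatenate to the answer.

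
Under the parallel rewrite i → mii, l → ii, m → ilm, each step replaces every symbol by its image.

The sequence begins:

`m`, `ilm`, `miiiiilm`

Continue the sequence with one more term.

ilmmiimiimiimiimiiiiilm

Apply φ to miiiiilm symbol by symbol: m→ilm, i→mii, i→mii, i→mii, i→mii, i→mii, l→ii, m→ilm; joined: ilm mii mii mii mii mii ii ilm.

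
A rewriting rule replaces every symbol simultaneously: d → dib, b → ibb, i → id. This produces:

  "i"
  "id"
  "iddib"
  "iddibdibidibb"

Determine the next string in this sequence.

iddibdibidibbdibidibbiddibidibbibb

Replace each of the 13 characters of iddibdibidibb in place — id dib dib id ibb dib id ibb id dib id ibb ibb — and concatenate.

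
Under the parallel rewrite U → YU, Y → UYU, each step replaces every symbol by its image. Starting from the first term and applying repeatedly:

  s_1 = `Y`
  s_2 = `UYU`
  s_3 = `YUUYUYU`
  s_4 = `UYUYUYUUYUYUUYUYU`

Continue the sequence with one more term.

φ(UYUYUYUUYUYUUYUYU) expands symbol-by-symbol to YU UYU YU UYU YU UYU YU YU UYU YU UYU YU YU UYU YU UYU YU; joining the 17 pieces gives the next term.

YUUYUYUUYUYUUYUYUYUUYUYUUYUYUYUUYUYUUYUYU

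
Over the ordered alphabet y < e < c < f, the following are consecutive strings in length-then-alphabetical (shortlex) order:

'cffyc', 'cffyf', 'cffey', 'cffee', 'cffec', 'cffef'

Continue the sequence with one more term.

Treat cffef as a base-4 numeral over the given alphabet and add one, carrying through any trailing f's.

cffcy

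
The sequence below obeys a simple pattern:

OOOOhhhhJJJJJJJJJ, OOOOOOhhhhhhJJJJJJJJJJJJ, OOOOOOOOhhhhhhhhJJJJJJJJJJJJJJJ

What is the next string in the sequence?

Reading off run lengths: O runs 4, 6, 8; h runs 4, 6, 8; J runs 9, 12, 15 — each is linear in n, where the shown terms are n = 2, 3, 4.
At n = 5 the blocks have lengths 10, 10, 18.

OOOOOOOOOOhhhhhhhhhhJJJJJJJJJJJJJJJJJJ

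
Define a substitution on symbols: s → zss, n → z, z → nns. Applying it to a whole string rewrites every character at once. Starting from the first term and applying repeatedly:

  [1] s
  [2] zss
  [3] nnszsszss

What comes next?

Expanding nnszsszss: n→z, n→z, s→zss, z→nns, s→zss, s→zss, z→nns, s→zss, s→zss. Concatenated: z z zss nns zss zss nns zss zss.

zzzssnnszsszssnnszsszss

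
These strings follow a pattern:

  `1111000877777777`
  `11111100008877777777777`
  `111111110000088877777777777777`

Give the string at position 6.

Each string has the form 1^{2n} 0^{n+1} 8^{n-1} 7^{3n+2}, where the shown terms are n = 2, 3, 4.
Setting n = 7 gives 14, 8, 6, 23 characters in each block.

111111111111110000000088888877777777777777777777777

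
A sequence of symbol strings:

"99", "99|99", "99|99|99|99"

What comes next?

99|99|99|99|99|99|99|99

Every step duplicates the string with '|' between the halves.
One more doubling of 99|99|99|99 gives the answer.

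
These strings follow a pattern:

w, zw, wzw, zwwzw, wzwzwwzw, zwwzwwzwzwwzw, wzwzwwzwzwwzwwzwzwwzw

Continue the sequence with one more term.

Each term (from the third on) is the two preceding terms concatenated in order: term 3 = w·zw = wzw.
The next term joins zwwzwwzwzwwzw and wzwzwwzwzwwzwwzwzwwzw.

zwwzwwzwzwwzwwzwzwwzwzwwzwwzwzwwzw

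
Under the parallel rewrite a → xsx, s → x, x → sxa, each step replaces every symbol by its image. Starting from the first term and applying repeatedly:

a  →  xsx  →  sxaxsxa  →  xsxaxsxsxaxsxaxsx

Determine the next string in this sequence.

Applying the rule to each of the 17 symbols of xsxaxsxsxaxsxaxsx gives the pieces sxa x sxa xsx sxa x sxa x sxa xsx sxa x sxa xsx sxa x sxa, which concatenate to the answer.

sxaxsxaxsxsxaxsxaxsxaxsxsxaxsxaxsxsxaxsxa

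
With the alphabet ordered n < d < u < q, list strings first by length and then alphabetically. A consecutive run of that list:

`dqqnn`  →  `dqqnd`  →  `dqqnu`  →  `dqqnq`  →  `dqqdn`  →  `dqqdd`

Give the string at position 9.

dqqun

Continuing the enumeration 3 steps past dqqdd: dqqdd → dqqdu → dqqdq → (answer).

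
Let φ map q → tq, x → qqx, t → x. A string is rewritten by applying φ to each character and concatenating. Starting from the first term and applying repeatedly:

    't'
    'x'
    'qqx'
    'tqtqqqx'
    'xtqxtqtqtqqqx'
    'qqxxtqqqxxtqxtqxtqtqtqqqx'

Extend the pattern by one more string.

tqtqqqxqqxxtqtqtqqqxqqxxtqqqxxtqqqxxtqxtqxtqtqtqqqx

Applying the rule to each of the 25 symbols of qqxxtqqqxxtqxtqxtqtqtqqqx gives the pieces tq tq qqx qqx x tq tq tq qqx qqx x tq qqx x tq qqx x tq x tq x tq tq tq qqx, which concatenate to the answer.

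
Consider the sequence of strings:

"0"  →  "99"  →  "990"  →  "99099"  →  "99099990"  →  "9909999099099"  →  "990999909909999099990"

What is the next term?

9909999099099990999909909999099099

This is a Fibonacci-style word recurrence s(k) = s(k−1)·s(k−2): e.g. 99·0 = 990.
Continuing: 990999909909999099990 · 9909999099099 gives term 8.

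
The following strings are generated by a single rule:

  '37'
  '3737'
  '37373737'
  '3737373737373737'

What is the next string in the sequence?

Each string is two copies of the previous one concatenated.
Doubling 3737373737373737:

37373737373737373737373737373737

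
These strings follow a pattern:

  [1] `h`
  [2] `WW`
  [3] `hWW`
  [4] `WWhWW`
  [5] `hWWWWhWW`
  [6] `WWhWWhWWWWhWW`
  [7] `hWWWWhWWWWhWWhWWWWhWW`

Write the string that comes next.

WWhWWhWWWWhWWhWWWWhWWWWhWWhWWWWhWW

This is a Fibonacci-style word recurrence s(k) = s(k−2)·s(k−1): e.g. h·WW = hWW.
The next term joins WWhWWhWWWWhWW and hWWWWhWWWWhWWhWWWWhWW.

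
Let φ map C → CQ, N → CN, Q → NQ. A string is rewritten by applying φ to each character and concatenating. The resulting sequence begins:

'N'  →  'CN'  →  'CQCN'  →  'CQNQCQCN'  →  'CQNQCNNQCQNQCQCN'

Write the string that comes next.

Replace each of the 16 characters of CQNQCNNQCQNQCQCN in place — CQ NQ CN NQ CQ CN CN NQ CQ NQ CN NQ CQ NQ CQ CN — and concatenate.

CQNQCNNQCQCNCNNQCQNQCNNQCQNQCQCN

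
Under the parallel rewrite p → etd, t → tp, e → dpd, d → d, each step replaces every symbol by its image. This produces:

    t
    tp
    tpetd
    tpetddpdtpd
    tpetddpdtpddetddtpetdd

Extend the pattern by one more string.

Replace each of the 22 characters of tpetddpdtpddetddtpetdd in place — tp etd dpd tp d d etd d tp etd d d dpd tp d d tp etd dpd tp d d — and concatenate.

tpetddpdtpddetddtpetddddpdtpddtpetddpdtpdd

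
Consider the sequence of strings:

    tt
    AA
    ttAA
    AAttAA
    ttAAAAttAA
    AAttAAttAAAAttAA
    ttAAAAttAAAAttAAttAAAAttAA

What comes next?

From term 3 onward, concatenate the second-to-last term with the last: tt·AA = ttAA, AA·ttAA = AAttAA, …
Continuing: AAttAAttAAAAttAA · ttAAAAttAAAAttAAttAAAAttAA gives term 8.

AAttAAttAAAAttAAttAAAAttAAAAttAAttAAAAttAA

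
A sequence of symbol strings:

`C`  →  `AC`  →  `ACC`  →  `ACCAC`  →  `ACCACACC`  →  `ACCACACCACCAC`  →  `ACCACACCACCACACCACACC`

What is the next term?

Each term (from the third on) is the previous term followed by the one before it: term 3 = AC·C = ACC.
Continuing: ACCACACCACCACACCACACC · ACCACACCACCAC gives term 8.

ACCACACCACCACACCACACCACCACACCACCAC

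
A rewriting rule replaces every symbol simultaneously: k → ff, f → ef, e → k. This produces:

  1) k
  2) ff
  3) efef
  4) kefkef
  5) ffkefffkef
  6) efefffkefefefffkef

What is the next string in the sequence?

kefkefefefffkefkefkefefefffkef

φ(efefffkefefefffkef) expands symbol-by-symbol to k ef k ef ef ef ff k ef k ef k ef ef ef ff k ef; joining the 18 pieces gives the next term.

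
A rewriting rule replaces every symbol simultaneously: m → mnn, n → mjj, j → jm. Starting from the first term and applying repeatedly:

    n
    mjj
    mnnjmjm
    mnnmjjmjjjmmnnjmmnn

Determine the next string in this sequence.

φ(mnnmjjmjjjmmnnjmmnn) expands symbol-by-symbol to mnn mjj mjj mnn jm jm mnn jm jm jm mnn mnn mjj mjj jm mnn mnn mjj mjj; joining the 19 pieces gives the next term.

mnnmjjmjjmnnjmjmmnnjmjmjmmnnmnnmjjmjjjmmnnmnnmjjmjj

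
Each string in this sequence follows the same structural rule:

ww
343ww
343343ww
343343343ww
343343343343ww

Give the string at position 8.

343343343343343343343ww

The strings grow by a fixed prefix 343 each time.
From 343343343343ww, 3 further steps: 343343343343ww → 343343343343343ww → 343343343343343343ww → (answer).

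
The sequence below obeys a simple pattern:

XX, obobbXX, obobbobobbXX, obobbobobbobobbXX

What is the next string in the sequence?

Every step adds obobb at the front: s(k+1) = obobb·s(k).
One more step from obobbobobbobobbXX gives the answer.

obobbobobbobobbobobbXX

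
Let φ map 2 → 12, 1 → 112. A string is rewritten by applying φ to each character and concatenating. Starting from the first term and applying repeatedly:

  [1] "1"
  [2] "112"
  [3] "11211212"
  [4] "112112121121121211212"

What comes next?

1121121211211212112121121121211211212112121121121211212

Applying the rule to each of the 21 symbols of 112112121121121211212 gives the pieces 112 112 12 112 112 12 112 12 112 112 12 112 112 12 112 12 112 112 12 112 12, which concatenate to the answer.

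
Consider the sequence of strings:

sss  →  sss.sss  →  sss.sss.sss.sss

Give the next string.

s(k+1) = s(k)·.·s(k) — each term doubles the last with '.' between the halves.
Doubling sss.sss.sss.sss with '.' between the halves:

sss.sss.sss.sss.sss.sss.sss.sss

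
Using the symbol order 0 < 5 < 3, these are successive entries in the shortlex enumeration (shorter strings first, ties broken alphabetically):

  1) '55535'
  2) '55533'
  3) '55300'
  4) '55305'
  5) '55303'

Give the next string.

The successor of 55303 increments the rightmost position that isn't already 3 and resets every position after it to 0.

55350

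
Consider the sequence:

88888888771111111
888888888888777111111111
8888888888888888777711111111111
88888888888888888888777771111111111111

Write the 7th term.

88888888888888888888888888888888777777771111111111111111111

Term n consists of 4n 8's, followed by n 7's, followed by 2n+3 1's, where the shown terms are n = 2, 3, 4, 5.
At n = 8 the blocks have lengths 32, 8, 19.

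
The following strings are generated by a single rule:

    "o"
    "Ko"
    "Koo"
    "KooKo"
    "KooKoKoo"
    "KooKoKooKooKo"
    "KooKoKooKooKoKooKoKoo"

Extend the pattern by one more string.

From term 3 onward, concatenate the last term with the second-to-last: Ko·o = Koo, Koo·Ko = KooKo, …
The next term joins KooKoKooKooKoKooKoKoo and KooKoKooKooKo.

KooKoKooKooKoKooKoKooKooKoKooKooKo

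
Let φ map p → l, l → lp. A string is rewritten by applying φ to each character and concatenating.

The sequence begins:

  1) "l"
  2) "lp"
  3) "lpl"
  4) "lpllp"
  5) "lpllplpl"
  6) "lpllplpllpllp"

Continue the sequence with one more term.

Applying the rule to each of the 13 symbols of lpllplpllpllp gives the pieces lp l lp lp l lp l lp lp l lp lp l, which concatenate to the answer.

lpllplpllpllplpllplpl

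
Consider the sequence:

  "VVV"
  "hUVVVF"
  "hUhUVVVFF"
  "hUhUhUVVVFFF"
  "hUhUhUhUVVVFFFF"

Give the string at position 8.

hUhUhUhUhUhUhUVVVFFFFFFF

Each term wraps the previous one in hU on the left and F on the right.
From hUhUhUhUVVVFFFF, 3 further steps: hUhUhUhUVVVFFFF → hUhUhUhUhUVVVFFFFF → hUhUhUhUhUhUVVVFFFFFF → (answer).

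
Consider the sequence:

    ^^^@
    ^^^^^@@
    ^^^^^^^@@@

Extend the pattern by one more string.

^^^^^^^^^@@@@

Each string has the form ^^{2n+1} @^{n} (n = 1, 2, …).
Setting n = 4 gives 9, 4 characters in each block.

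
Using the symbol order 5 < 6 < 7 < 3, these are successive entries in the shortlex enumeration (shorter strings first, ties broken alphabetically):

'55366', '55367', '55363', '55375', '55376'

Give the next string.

55377

Find the rightmost character of 55376 below 3, bump it to the next letter, and reset everything to its right to 5.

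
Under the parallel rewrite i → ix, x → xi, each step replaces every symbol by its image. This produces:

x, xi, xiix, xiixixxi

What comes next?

xiixixxiixxixiix

Rewriting each symbol of xiixixxi: x→xi, i→ix, i→ix, x→xi, i→ix, x→xi, x→xi, i→ix, which concatenates to xi ix ix xi ix xi xi ix.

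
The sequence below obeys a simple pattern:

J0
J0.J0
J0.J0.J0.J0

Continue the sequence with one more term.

Every step duplicates the string with '.' between the halves.
So the next term is two copies of J0.J0.J0.J0 with '.' between the halves.

J0.J0.J0.J0.J0.J0.J0.J0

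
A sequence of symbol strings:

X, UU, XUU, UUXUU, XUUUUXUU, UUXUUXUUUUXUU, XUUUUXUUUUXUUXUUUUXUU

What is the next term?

UUXUUXUUUUXUUXUUUUXUUUUXUUXUUUUXUU

This is a Fibonacci-style word recurrence s(k) = s(k−2)·s(k−1): e.g. X·UU = XUU.
The next term joins UUXUUXUUUUXUU and XUUUUXUUUUXUUXUUUUXUU.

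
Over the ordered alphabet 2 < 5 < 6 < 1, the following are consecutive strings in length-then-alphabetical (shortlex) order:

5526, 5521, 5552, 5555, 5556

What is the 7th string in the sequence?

Stepping forward 2 times from 5556: 5556 → 5551, then the target.

5562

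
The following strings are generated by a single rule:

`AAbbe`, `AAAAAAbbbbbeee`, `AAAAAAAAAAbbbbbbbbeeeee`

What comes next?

Reading off run lengths: A runs 2, 6, 10; b runs 2, 5, 8; e runs 1, 3, 5 — each is linear in n (n = 1, 2, …).
For the next term, n = 4, so the run lengths are 14, 11, 7.

AAAAAAAAAAAAAAbbbbbbbbbbbeeeeeee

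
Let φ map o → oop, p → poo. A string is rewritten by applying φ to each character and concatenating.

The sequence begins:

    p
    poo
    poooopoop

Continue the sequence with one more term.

poooopoopoopooppoooopooppoo

Rewriting each symbol of poooopoop: p→poo, o→oop, o→oop, o→oop, o→oop, p→poo, o→oop, o→oop, p→poo, which concatenates to poo oop oop oop oop poo oop oop poo.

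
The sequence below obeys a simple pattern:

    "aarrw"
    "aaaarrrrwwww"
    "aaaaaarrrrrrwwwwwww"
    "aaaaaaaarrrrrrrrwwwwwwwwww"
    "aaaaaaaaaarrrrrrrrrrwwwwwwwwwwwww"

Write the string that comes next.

aaaaaaaaaaaarrrrrrrrrrrrwwwwwwwwwwwwwwww

Reading off run lengths: a runs 2, 4, 6, 8, 10; r runs 2, 4, 6, 8, 10; w runs 1, 4, 7, 10, 13 — each is linear in n (n = 1, 2, …).
At n = 6 the blocks have lengths 12, 12, 16.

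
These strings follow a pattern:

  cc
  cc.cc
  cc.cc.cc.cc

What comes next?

Every step duplicates the string with '.' between the halves.
Doubling cc.cc.cc.cc with '.' between the halves:

cc.cc.cc.cc.cc.cc.cc.cc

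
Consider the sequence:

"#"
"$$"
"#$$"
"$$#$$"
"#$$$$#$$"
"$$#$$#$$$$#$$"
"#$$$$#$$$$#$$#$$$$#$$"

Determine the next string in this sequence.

This is a Fibonacci-style word recurrence s(k) = s(k−2)·s(k−1): e.g. #·$$ = #$$.
The next term joins $$#$$#$$$$#$$ and #$$$$#$$$$#$$#$$$$#$$.

$$#$$#$$$$#$$#$$$$#$$$$#$$#$$$$#$$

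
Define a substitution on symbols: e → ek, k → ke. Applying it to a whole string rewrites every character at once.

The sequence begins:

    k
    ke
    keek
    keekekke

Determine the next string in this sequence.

Apply φ to keekekke symbol by symbol: k→ke, e→ek, e→ek, k→ke, e→ek, k→ke, k→ke, e→ek; joined: ke ek ek ke ek ke ke ek.

keekekkeekkekeek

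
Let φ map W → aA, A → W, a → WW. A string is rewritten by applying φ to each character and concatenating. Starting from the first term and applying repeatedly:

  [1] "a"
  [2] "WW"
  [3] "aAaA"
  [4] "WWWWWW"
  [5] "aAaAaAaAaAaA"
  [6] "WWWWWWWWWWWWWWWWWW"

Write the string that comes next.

Applying the rule to each of the 18 symbols of WWWWWWWWWWWWWWWWWW gives the pieces aA aA aA aA aA aA aA aA aA aA aA aA aA aA aA aA aA aA, which concatenate to the answer.

aAaAaAaAaAaAaAaAaAaAaAaAaAaAaAaAaAaA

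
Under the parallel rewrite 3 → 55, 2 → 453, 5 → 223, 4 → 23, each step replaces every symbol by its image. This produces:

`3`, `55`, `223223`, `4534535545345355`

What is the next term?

Rewriting the 16 symbols of 4534535545345355 one by one yields 23 223 55 23 223 55 223 223 23 223 55 23 223 55 223 223; concatenated:

2322355232235522322323223552322355223223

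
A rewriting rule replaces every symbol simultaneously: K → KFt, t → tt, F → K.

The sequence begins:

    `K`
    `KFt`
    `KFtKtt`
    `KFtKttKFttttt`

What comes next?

KFtKttKFtttttKFtKtttttttttt

Applying the rule to each of the 13 symbols of KFtKttKFttttt gives the pieces KFt K tt KFt tt tt KFt K tt tt tt tt tt, which concatenate to the answer.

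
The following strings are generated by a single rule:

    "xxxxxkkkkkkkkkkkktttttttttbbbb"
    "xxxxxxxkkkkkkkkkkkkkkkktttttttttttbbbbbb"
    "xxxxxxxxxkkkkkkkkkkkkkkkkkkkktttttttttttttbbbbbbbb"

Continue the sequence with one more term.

xxxxxxxxxxxkkkkkkkkkkkkkkkkkkkkkkkktttttttttttttttbbbbbbbbbb

The n-th term is 2n-1 x's then 4n k's then 2n+3 t's then 2n-2 b's, where the shown terms are n = 3, 4, 5.
For the next term, n = 6, so the run lengths are 11, 24, 15, 10.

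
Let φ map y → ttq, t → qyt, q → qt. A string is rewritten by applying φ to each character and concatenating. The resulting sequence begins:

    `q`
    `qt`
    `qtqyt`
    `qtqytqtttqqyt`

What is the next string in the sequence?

φ(qtqytqtttqqyt) expands symbol-by-symbol to qt qyt qt ttq qyt qt qyt qyt qyt qt qt ttq qyt; joining the 13 pieces gives the next term.

qtqytqtttqqytqtqytqytqytqtqtttqqyt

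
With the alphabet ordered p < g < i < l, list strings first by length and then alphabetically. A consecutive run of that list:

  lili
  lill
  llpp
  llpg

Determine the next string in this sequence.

llpi

Treat llpg as a base-4 numeral over the given alphabet and add one, carrying through any trailing l's.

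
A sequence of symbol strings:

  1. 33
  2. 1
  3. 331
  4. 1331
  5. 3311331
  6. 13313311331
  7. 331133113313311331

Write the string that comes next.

From term 3 onward, concatenate the second-to-last term with the last: 33·1 = 331, 1·331 = 1331, …
So term 8 is 13313311331·331133113313311331.

13313311331331133113313311331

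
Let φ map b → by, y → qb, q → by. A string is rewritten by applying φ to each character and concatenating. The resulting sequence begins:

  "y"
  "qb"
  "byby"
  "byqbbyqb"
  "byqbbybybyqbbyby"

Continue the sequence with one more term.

byqbbybybyqbbyqbbyqbbybybyqbbyqb

Replace each of the 16 characters of byqbbybybyqbbyby in place — by qb by by by qb by qb by qb by by by qb by qb — and concatenate.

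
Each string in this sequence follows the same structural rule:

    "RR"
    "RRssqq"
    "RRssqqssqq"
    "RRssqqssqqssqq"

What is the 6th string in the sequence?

RRssqqssqqssqqssqqssqq

The strings grow by a fixed suffix ssqq each time.
From RRssqqssqqssqq, 2 further steps: RRssqqssqqssqq → RRssqqssqqssqqssqq → (answer).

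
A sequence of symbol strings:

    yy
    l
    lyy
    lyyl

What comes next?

From term 3 onward, concatenate the last term with the second-to-last: l·yy = lyy, lyy·l = lyyl, …
The next term joins lyyl and lyy.

lyyllyy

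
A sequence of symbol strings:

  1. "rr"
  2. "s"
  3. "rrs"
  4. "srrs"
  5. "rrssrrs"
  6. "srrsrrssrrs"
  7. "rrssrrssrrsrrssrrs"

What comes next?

srrsrrssrrsrrssrrssrrsrrssrrs

From term 3 onward, concatenate the second-to-last term with the last: rr·s = rrs, s·rrs = srrs, …
The next term joins srrsrrssrrs and rrssrrssrrsrrssrrs.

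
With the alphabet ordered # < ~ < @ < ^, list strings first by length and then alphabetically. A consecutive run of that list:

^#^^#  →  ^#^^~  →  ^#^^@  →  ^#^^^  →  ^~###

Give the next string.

Treat ^~### as a base-4 numeral over the given alphabet and add one, carrying through any trailing ^'s.

^~##~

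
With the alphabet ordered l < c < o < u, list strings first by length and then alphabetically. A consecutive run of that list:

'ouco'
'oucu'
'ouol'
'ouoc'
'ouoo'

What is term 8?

Advancing 3 positions from ouoo through ouoo → ouou → ouul reaches term 8.

ouuc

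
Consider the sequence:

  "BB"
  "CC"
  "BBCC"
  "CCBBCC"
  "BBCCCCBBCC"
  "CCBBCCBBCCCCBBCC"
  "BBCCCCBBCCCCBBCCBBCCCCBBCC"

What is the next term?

CCBBCCBBCCCCBBCCBBCCCCBBCCCCBBCCBBCCCCBBCC

From term 3 onward, concatenate the second-to-last term with the last: BB·CC = BBCC, CC·BBCC = CCBBCC, …
So term 8 is CCBBCCBBCCCCBBCC·BBCCCCBBCCCCBBCCBBCCCCBBCC.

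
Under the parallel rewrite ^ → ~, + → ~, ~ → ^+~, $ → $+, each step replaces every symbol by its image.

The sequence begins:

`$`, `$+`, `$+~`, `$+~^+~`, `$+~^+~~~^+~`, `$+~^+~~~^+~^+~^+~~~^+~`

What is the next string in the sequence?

Rewriting the 22 symbols of $+~^+~~~^+~^+~^+~~~^+~ one by one yields $+ ~ ^+~ ~ ~ ^+~ ^+~ ^+~ ~ ~ ^+~ ~ ~ ^+~ ~ ~ ^+~ ^+~ ^+~ ~ ~ ^+~; concatenated:

$+~^+~~~^+~^+~^+~~~^+~~~^+~~~^+~^+~^+~~~^+~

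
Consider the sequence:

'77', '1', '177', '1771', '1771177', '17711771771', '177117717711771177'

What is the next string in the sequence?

This is a Fibonacci-style word recurrence s(k) = s(k−1)·s(k−2): e.g. 1·77 = 177.
The next term joins 177117717711771177 and 17711771771.

17711771771177117717711771771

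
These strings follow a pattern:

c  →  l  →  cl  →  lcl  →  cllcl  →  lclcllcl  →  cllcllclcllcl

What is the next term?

From term 3 onward, concatenate the second-to-last term with the last: c·l = cl, l·cl = lcl, …
So term 8 is lclcllcl·cllcllclcllcl.

lclcllclcllcllclcllcl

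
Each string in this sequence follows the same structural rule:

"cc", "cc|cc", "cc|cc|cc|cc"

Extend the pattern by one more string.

s(k+1) = s(k)·|·s(k) — each term doubles the last with '|' between the halves.
Doubling cc|cc|cc|cc with '|' between the halves:

cc|cc|cc|cc|cc|cc|cc|cc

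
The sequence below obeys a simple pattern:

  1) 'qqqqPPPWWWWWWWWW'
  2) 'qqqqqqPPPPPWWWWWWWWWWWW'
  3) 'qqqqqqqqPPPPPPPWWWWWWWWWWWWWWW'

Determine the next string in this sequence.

qqqqqqqqqqPPPPPPPPPWWWWWWWWWWWWWWWWWW

Each string has the form q^{2n} P^{2n-1} W^{3n+3}, where the shown terms are n = 2, 3, 4.
For the next term, n = 5, so the run lengths are 10, 9, 18.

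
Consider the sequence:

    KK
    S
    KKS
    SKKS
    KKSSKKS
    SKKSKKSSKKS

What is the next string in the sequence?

KKSSKKSSKKSKKSSKKS

This is a Fibonacci-style word recurrence s(k) = s(k−2)·s(k−1): e.g. KK·S = KKS.
So term 7 is KKSSKKS·SKKSKKSSKKS.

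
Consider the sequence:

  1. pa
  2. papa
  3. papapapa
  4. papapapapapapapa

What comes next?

Every step duplicates the string.
One more doubling of papapapapapapapa gives the answer.

papapapapapapapapapapapapapapapa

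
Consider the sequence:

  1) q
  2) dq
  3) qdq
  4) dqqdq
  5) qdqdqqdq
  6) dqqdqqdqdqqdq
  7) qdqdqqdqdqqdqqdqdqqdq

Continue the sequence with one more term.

dqqdqqdqdqqdqqdqdqqdqdqqdqqdqdqqdq

From term 3 onward, concatenate the second-to-last term with the last: q·dq = qdq, dq·qdq = dqqdq, …
The next term joins dqqdqqdqdqqdq and qdqdqqdqdqqdqqdqdqqdq.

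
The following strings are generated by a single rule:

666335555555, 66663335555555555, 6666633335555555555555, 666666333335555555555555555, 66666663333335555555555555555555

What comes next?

Each string has the form 6^{n+1} 3^{n} 5^{3n+1}, where the shown terms are n = 2, 3, 4, 5, 6.
Setting n = 7 gives 8, 7, 22 characters in each block.

6666666633333335555555555555555555555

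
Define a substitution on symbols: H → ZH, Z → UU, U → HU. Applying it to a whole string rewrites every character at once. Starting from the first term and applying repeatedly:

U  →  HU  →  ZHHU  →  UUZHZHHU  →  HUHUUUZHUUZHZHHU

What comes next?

ZHHUZHHUHUHUUUZHHUHUUUZHUUZHZHHU

Replace each of the 16 characters of HUHUUUZHUUZHZHHU in place — ZH HU ZH HU HU HU UU ZH HU HU UU ZH UU ZH ZH HU — and concatenate.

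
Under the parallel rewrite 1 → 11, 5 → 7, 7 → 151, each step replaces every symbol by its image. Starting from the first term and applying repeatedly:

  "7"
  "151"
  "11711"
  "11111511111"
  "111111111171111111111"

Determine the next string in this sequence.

Rewriting the 21 symbols of 111111111171111111111 one by one yields 11 11 11 11 11 11 11 11 11 11 151 11 11 11 11 11 11 11 11 11 11; concatenated:

1111111111111111111115111111111111111111111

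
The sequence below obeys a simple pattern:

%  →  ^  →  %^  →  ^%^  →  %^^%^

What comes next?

^%^%^^%^

Each term (from the third on) is the two preceding terms concatenated in order: term 3 = %·^ = %^.
So term 6 is ^%^·%^^%^.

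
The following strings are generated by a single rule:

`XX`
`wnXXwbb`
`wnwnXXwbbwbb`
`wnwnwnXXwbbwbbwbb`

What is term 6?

Each term wraps the previous one in wn on the left and wbb on the right.
From wnwnwnXXwbbwbbwbb, 2 further steps: wnwnwnXXwbbwbbwbb → wnwnwnwnXXwbbwbbwbbwbb → (answer).

wnwnwnwnwnXXwbbwbbwbbwbbwbb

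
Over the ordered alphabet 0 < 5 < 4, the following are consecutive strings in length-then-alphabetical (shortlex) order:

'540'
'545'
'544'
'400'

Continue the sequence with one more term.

405

The successor of 400 increments the rightmost position that isn't already 4 and resets every position after it to 0.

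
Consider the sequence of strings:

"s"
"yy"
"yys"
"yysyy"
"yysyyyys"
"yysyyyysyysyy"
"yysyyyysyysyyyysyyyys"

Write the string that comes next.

yysyyyysyysyyyysyyyysyysyyyysyysyy

This is a Fibonacci-style word recurrence s(k) = s(k−1)·s(k−2): e.g. yy·s = yys.
Continuing: yysyyyysyysyyyysyyyys · yysyyyysyysyy gives term 8.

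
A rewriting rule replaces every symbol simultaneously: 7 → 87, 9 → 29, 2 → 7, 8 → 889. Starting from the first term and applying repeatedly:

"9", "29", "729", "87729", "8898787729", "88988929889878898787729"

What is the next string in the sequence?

8898892988988929729889889298898788988929889878898787729

φ(88988929889878898787729) expands symbol-by-symbol to 889 889 29 889 889 29 7 29 889 889 29 889 87 889 889 29 889 87 889 87 87 7 29; joining the 23 pieces gives the next term.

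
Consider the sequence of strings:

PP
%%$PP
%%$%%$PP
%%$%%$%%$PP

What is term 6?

%%$%%$%%$%%$%%$PP

Every step adds %%$ at the front: s(k+1) = %%$·s(k).
From %%$%%$%%$PP, 2 further steps: %%$%%$%%$PP → %%$%%$%%$%%$PP → (answer).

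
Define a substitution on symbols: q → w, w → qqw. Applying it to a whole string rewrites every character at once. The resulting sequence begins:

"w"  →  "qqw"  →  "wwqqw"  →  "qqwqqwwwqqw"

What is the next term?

wwqqwwwqqwqqwqqwwwqqw

Apply φ to qqwqqwwwqqw symbol by symbol: q→w, q→w, w→qqw, q→w, q→w, w→qqw, w→qqw, w→qqw, q→w, q→w, w→qqw; joined: w w qqw w w qqw qqw qqw w w qqw.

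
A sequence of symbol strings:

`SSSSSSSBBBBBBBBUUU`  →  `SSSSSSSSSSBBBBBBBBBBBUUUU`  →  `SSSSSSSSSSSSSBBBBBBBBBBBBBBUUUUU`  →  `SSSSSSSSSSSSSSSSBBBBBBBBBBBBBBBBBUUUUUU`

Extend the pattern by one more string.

Reading off run lengths: S runs 7, 10, 13, 16; B runs 8, 11, 14, 17; U runs 3, 4, 5, 6 — each is linear in n, where the shown terms are n = 3, 4, 5, 6.
At n = 7 the blocks have lengths 19, 20, 7.

SSSSSSSSSSSSSSSSSSSBBBBBBBBBBBBBBBBBBBBUUUUUUU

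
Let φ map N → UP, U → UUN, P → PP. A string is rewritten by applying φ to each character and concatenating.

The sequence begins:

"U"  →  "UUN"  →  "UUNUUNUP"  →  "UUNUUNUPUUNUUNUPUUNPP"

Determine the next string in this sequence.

Replace each of the 21 characters of UUNUUNUPUUNUUNUPUUNPP in place — UUN UUN UP UUN UUN UP UUN PP UUN UUN UP UUN UUN UP UUN PP UUN UUN UP PP PP — and concatenate.

UUNUUNUPUUNUUNUPUUNPPUUNUUNUPUUNUUNUPUUNPPUUNUUNUPPPPP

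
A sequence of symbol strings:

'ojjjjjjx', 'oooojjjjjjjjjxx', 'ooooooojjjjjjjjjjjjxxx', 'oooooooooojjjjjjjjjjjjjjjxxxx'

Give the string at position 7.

The n-th term is 3n-2 o's then 3n+3 j's then n x's (n = 1, 2, …).
At n = 7 the blocks have lengths 19, 24, 7.

ooooooooooooooooooojjjjjjjjjjjjjjjjjjjjjjjjxxxxxxx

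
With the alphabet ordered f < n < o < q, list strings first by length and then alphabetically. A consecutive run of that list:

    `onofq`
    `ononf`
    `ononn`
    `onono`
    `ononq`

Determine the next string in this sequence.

The successor of ononq increments the rightmost position that isn't already q and resets every position after it to f.

onoof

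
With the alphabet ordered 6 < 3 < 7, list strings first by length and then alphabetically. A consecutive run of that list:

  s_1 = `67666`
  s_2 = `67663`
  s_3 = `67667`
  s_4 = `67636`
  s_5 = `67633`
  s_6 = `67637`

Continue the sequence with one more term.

67676

Treat 67637 as a base-3 numeral over the given alphabet and add one, carrying through any trailing 7's.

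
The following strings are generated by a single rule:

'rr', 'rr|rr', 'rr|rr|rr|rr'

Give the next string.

Every step duplicates the string with '|' between the halves.
So the next term is two copies of rr|rr|rr|rr with '|' between the halves.

rr|rr|rr|rr|rr|rr|rr|rr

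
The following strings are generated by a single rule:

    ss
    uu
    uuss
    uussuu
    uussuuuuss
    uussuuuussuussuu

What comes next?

uussuuuussuussuuuussuuuuss

Each term (from the third on) is the previous term followed by the one before it: term 3 = uu·ss = uuss.
So term 7 is uussuuuussuussuu·uussuuuuss.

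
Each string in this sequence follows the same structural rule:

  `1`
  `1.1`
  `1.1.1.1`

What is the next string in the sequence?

s(k+1) = s(k)·.·s(k) — each term doubles the last with '.' between the halves.
One more doubling of 1.1.1.1 gives the answer.

1.1.1.1.1.1.1.1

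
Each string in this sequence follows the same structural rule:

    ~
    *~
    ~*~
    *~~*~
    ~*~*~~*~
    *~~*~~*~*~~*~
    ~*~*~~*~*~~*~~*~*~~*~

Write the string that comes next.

*~~*~~*~*~~*~~*~*~~*~*~~*~~*~*~~*~

Each term (from the third on) is the two preceding terms concatenated in order: term 3 = ~·*~ = ~*~.
The next term joins *~~*~~*~*~~*~ and ~*~*~~*~*~~*~~*~*~~*~.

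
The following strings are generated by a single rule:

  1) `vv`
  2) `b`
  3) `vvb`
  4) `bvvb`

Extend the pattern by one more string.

From term 3 onward, concatenate the second-to-last term with the last: vv·b = vvb, b·vvb = bvvb, …
So term 5 is vvb·bvvb.

vvbbvvb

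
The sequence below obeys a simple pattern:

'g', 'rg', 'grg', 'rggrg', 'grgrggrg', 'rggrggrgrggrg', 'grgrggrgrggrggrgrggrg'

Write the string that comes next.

rggrggrgrggrggrgrggrgrggrggrgrggrg

From term 3 onward, concatenate the second-to-last term with the last: g·rg = grg, rg·grg = rggrg, …
So term 8 is rggrggrgrggrg·grgrggrgrggrggrgrggrg.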